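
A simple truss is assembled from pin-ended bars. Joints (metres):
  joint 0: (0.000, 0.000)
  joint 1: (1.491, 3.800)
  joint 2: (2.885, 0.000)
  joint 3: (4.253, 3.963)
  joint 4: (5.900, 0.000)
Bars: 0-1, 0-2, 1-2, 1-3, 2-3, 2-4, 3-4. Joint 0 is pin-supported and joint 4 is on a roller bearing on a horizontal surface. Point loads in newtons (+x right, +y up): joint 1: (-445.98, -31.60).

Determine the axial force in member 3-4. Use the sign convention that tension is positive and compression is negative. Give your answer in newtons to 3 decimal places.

N=5 nodes, M=7 members, R=3 reactions → 2N=10, M+R=10
member 0 (0-1): L=4.0820, (cx,cy)=(0.3653,0.9309)
member 1 (0-2): L=2.8850, (cx,cy)=(1.0000,0.0000)
member 2 (1-2): L=4.0476, (cx,cy)=(0.3444,-0.9388)
member 3 (1-3): L=2.7668, (cx,cy)=(0.9983,0.0589)
member 4 (2-3): L=4.1925, (cx,cy)=(0.3263,0.9453)
member 5 (2-4): L=3.0150, (cx,cy)=(1.0000,0.0000)
member 6 (3-4): L=4.2916, (cx,cy)=(0.3838,-0.9234)
solve A·x = −loads:
  F[0-1] = -333.9280 N (compression)
  F[0-2] = -324.0101 N (compression)
  F[1-2] = +311.0857 N (tension)
  F[1-3] = +217.2495 N (tension)
  F[2-3] = -308.9652 N (compression)
  F[2-4] = -116.0570 N (compression)
  F[3-4] = +302.4119 N (tension)
  Rx@0 = +445.9800 N
  Ry@0 = +310.8557 N
  Ry@4 = -279.2557 N

302.412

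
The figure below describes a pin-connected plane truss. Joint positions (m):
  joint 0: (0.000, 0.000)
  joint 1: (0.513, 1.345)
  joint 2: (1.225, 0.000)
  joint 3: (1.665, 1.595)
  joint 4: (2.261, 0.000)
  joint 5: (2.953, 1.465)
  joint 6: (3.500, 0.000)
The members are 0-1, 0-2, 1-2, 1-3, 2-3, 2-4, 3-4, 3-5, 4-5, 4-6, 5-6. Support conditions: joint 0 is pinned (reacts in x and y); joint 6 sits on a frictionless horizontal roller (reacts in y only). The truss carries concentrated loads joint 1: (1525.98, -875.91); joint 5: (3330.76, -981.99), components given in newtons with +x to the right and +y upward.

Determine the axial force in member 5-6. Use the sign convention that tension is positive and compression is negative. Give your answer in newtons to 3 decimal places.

-3135.556

N=7 nodes, M=11 members, R=3 reactions → 2N=14, M+R=14
member 0 (0-1): L=1.4395, (cx,cy)=(0.3564,0.9343)
member 1 (0-2): L=1.2250, (cx,cy)=(1.0000,0.0000)
member 2 (1-2): L=1.5218, (cx,cy)=(0.4679,-0.8838)
member 3 (1-3): L=1.1788, (cx,cy)=(0.9773,0.2121)
member 4 (2-3): L=1.6546, (cx,cy)=(0.2659,0.9640)
member 5 (2-4): L=1.0360, (cx,cy)=(1.0000,0.0000)
member 6 (3-4): L=1.7027, (cx,cy)=(0.3500,-0.9367)
member 7 (3-5): L=1.2945, (cx,cy)=(0.9949,-0.1004)
member 8 (4-5): L=1.6202, (cx,cy)=(0.4271,0.9042)
member 9 (4-6): L=1.2390, (cx,cy)=(1.0000,0.0000)
member 10 (5-6): L=1.5638, (cx,cy)=(0.3498,-0.9368)
solve A·x = −loads:
  F[0-1] = +1155.4363 N (tension)
  F[0-2] = +4444.9762 N (tension)
  F[1-2] = -2229.9877 N (compression)
  F[1-3] = -72.5499 N (compression)
  F[2-3] = +2044.4885 N (tension)
  F[2-4] = +2857.9709 N (tension)
  F[3-4] = -2222.3022 N (compression)
  F[3-5] = +1257.0137 N (tension)
  F[4-5] = +2302.2689 N (tension)
  F[4-6] = +1096.7913 N (tension)
  F[5-6] = -3135.5565 N (compression)
  Rx@0 = -4856.7400 N
  Ry@0 = -1079.5757 N
  Ry@6 = +2937.4757 N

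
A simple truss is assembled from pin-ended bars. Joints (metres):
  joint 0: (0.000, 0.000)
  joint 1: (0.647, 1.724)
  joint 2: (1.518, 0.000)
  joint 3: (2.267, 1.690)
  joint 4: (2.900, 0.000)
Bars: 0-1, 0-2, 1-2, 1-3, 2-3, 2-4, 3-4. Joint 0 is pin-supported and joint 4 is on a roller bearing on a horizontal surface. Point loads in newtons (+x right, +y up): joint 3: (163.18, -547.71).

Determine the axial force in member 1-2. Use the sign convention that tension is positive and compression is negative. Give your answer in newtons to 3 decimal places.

27.913

N=5 nodes, M=7 members, R=3 reactions → 2N=10, M+R=10
member 0 (0-1): L=1.8414, (cx,cy)=(0.3514,0.9362)
member 1 (0-2): L=1.5180, (cx,cy)=(1.0000,0.0000)
member 2 (1-2): L=1.9315, (cx,cy)=(0.4509,-0.8926)
member 3 (1-3): L=1.6204, (cx,cy)=(0.9998,-0.0210)
member 4 (2-3): L=1.8485, (cx,cy)=(0.4052,0.9142)
member 5 (2-4): L=1.3820, (cx,cy)=(1.0000,0.0000)
member 6 (3-4): L=1.8047, (cx,cy)=(0.3508,-0.9365)
solve A·x = −loads:
  F[0-1] = -26.1229 N (compression)
  F[0-2] = +172.3586 N (tension)
  F[1-2] = +27.9133 N (tension)
  F[1-3] = -21.7705 N (compression)
  F[2-3] = -27.2513 N (compression)
  F[2-4] = +195.9875 N (tension)
  F[3-4] = -558.7526 N (compression)
  Rx@0 = -163.1800 N
  Ry@0 = +24.4573 N
  Ry@4 = +523.2527 N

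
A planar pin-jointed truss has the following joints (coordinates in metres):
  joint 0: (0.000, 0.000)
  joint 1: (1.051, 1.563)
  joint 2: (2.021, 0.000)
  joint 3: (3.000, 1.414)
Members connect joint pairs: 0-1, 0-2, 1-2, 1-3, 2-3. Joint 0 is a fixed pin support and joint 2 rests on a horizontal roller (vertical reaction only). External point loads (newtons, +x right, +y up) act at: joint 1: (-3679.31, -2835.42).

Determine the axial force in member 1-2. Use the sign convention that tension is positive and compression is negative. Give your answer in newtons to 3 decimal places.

1613.528

N=4 nodes, M=5 members, R=3 reactions → 2N=8, M+R=8
member 0 (0-1): L=1.8835, (cx,cy)=(0.5580,0.8298)
member 1 (0-2): L=2.0210, (cx,cy)=(1.0000,0.0000)
member 2 (1-2): L=1.8395, (cx,cy)=(0.5273,-0.8497)
member 3 (1-3): L=1.9547, (cx,cy)=(0.9971,-0.0762)
member 4 (2-3): L=1.7198, (cx,cy)=(0.5692,0.8222)
solve A·x = −loads:
  F[0-1] = -5068.9299 N (compression)
  F[0-2] = -850.8274 N (compression)
  F[1-2] = +1613.5279 N (tension)
  F[1-3] = -0.0000 N (compression)
  F[2-3] = +0.0000 N (tension)
  Rx@0 = +3679.3100 N
  Ry@0 = +4206.3923 N
  Ry@2 = -1370.9723 N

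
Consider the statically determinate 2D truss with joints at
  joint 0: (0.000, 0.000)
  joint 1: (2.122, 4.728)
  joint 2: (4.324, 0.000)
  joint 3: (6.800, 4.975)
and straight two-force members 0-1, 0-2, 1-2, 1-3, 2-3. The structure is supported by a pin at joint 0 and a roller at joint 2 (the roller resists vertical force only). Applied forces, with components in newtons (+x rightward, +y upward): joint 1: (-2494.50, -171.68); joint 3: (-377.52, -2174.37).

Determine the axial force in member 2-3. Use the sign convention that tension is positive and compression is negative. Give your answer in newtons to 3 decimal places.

N=4 nodes, M=5 members, R=3 reactions → 2N=8, M+R=8
member 0 (0-1): L=5.1824, (cx,cy)=(0.4095,0.9123)
member 1 (0-2): L=4.3240, (cx,cy)=(1.0000,0.0000)
member 2 (1-2): L=5.2156, (cx,cy)=(0.4222,-0.9065)
member 3 (1-3): L=4.6845, (cx,cy)=(0.9986,0.0527)
member 4 (2-3): L=5.5571, (cx,cy)=(0.4456,0.8953)
solve A·x = −loads:
  F[0-1] = -2196.8790 N (compression)
  F[0-2] = -1972.4731 N (compression)
  F[1-2] = +2063.7453 N (tension)
  F[1-3] = +724.6631 N (tension)
  F[2-3] = -2471.4557 N (compression)
  Rx@0 = +2872.0200 N
  Ry@0 = +2004.2686 N
  Ry@2 = +341.7814 N

-2471.456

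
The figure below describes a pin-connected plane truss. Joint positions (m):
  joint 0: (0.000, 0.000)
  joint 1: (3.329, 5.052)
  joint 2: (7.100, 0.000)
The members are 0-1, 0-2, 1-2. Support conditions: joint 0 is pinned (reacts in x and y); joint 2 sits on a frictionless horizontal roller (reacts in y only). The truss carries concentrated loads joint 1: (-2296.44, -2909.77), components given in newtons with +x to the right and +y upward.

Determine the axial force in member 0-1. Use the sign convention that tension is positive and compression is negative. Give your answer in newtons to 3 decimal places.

-3807.708

N=3 nodes, M=3 members, R=3 reactions → 2N=6, M+R=6
member 0 (0-1): L=6.0502, (cx,cy)=(0.5502,0.8350)
member 1 (0-2): L=7.1000, (cx,cy)=(1.0000,0.0000)
member 2 (1-2): L=6.3042, (cx,cy)=(0.5982,-0.8014)
solve A·x = −loads:
  F[0-1] = -3807.7076 N (compression)
  F[0-2] = -201.3267 N (compression)
  F[1-2] = +336.5705 N (tension)
  Rx@0 = +2296.4400 N
  Ry@0 = +3179.4870 N
  Ry@2 = -269.7170 N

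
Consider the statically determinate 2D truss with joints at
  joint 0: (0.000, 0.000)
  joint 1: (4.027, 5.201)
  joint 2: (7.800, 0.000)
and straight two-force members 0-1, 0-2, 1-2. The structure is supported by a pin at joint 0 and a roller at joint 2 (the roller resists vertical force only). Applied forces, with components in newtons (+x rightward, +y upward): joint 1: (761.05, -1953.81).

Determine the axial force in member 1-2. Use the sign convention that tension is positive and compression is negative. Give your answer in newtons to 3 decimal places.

-1873.119

N=3 nodes, M=3 members, R=3 reactions → 2N=6, M+R=6
member 0 (0-1): L=6.5778, (cx,cy)=(0.6122,0.7907)
member 1 (0-2): L=7.8000, (cx,cy)=(1.0000,0.0000)
member 2 (1-2): L=6.4254, (cx,cy)=(0.5872,-0.8094)
solve A·x = −loads:
  F[0-1] = -553.4750 N (compression)
  F[0-2] = +1099.8946 N (tension)
  F[1-2] = -1873.1187 N (compression)
  Rx@0 = -761.0500 N
  Ry@0 = +437.6287 N
  Ry@2 = +1516.1813 N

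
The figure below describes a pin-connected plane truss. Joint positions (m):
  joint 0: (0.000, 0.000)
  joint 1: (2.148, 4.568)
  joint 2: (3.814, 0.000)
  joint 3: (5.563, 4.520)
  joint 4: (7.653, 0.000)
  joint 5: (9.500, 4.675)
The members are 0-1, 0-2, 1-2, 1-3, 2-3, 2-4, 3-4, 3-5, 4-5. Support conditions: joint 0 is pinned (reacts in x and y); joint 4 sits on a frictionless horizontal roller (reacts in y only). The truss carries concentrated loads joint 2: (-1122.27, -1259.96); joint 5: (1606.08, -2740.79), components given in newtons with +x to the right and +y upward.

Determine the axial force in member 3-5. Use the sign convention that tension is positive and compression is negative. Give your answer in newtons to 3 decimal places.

N=6 nodes, M=9 members, R=3 reactions → 2N=12, M+R=12
member 0 (0-1): L=5.0478, (cx,cy)=(0.4255,0.9049)
member 1 (0-2): L=3.8140, (cx,cy)=(1.0000,0.0000)
member 2 (1-2): L=4.8623, (cx,cy)=(0.3426,-0.9395)
member 3 (1-3): L=3.4153, (cx,cy)=(0.9999,-0.0141)
member 4 (2-3): L=4.8466, (cx,cy)=(0.3609,0.9326)
member 5 (2-4): L=3.8390, (cx,cy)=(1.0000,0.0000)
member 6 (3-4): L=4.9798, (cx,cy)=(0.4197,-0.9077)
member 7 (3-5): L=3.9400, (cx,cy)=(0.9992,0.0393)
member 8 (4-5): L=5.0266, (cx,cy)=(0.3674,0.9300)
solve A·x = −loads:
  F[0-1] = +1116.6895 N (tension)
  F[0-2] = +8.6253 N (tension)
  F[1-2] = -1088.3409 N (compression)
  F[1-3] = +848.1718 N (tension)
  F[2-3] = +2447.3356 N (tension)
  F[2-4] = -125.1842 N (compression)
  F[3-4] = -2383.0001 N (compression)
  F[3-5] = +2733.5130 N (tension)
  F[4-5] = -3062.5635 N (compression)
  Rx@0 = -483.8100 N
  Ry@0 = -1010.5418 N
  Ry@4 = +5011.2918 N

2733.513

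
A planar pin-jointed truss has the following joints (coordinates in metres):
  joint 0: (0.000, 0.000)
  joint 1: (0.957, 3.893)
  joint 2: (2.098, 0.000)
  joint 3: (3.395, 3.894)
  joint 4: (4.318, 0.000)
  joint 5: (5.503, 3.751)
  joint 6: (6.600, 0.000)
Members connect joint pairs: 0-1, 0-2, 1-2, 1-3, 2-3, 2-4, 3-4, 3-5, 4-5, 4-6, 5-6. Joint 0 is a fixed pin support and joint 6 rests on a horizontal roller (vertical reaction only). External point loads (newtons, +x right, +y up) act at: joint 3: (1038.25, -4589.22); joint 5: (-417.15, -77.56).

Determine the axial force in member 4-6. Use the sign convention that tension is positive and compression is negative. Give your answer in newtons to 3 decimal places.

819.116

N=7 nodes, M=11 members, R=3 reactions → 2N=14, M+R=14
member 0 (0-1): L=4.0089, (cx,cy)=(0.2387,0.9711)
member 1 (0-2): L=2.0980, (cx,cy)=(1.0000,0.0000)
member 2 (1-2): L=4.0568, (cx,cy)=(0.2813,-0.9596)
member 3 (1-3): L=2.4380, (cx,cy)=(1.0000,0.0004)
member 4 (2-3): L=4.1043, (cx,cy)=(0.3160,0.9488)
member 5 (2-4): L=2.2200, (cx,cy)=(1.0000,0.0000)
member 6 (3-4): L=4.0019, (cx,cy)=(0.2306,-0.9730)
member 7 (3-5): L=2.1128, (cx,cy)=(0.9977,-0.0677)
member 8 (4-5): L=3.9337, (cx,cy)=(0.3012,0.9535)
member 9 (4-6): L=2.2820, (cx,cy)=(1.0000,0.0000)
member 10 (5-6): L=3.9081, (cx,cy)=(0.2807,-0.9598)
solve A·x = −loads:
  F[0-1] = -1921.5105 N (compression)
  F[0-2] = +1079.8005 N (tension)
  F[1-2] = +1944.0211 N (tension)
  F[1-3] = -1005.4734 N (compression)
  F[2-3] = -1966.3054 N (compression)
  F[2-4] = +2247.9425 N (tension)
  F[3-4] = -2655.6193 N (compression)
  F[3-5] = -2057.3160 N (compression)
  F[4-5] = +2709.9012 N (tension)
  F[4-6] = +819.1156 N (tension)
  F[5-6] = -2918.1430 N (compression)
  Rx@0 = -621.1000 N
  Ry@0 = +1865.9572 N
  Ry@6 = +2800.8228 N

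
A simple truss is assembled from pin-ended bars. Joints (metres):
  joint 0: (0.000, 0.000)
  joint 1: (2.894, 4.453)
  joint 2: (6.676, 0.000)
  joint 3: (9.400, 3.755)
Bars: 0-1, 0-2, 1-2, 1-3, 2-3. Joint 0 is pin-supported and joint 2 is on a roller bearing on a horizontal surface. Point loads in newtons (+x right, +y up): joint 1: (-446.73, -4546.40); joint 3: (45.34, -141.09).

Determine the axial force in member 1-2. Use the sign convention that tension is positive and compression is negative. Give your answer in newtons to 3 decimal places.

N=4 nodes, M=5 members, R=3 reactions → 2N=8, M+R=8
member 0 (0-1): L=5.3108, (cx,cy)=(0.5449,0.8385)
member 1 (0-2): L=6.6760, (cx,cy)=(1.0000,0.0000)
member 2 (1-2): L=5.8423, (cx,cy)=(0.6473,-0.7622)
member 3 (1-3): L=6.5433, (cx,cy)=(0.9943,-0.1067)
member 4 (2-3): L=4.6390, (cx,cy)=(0.5872,0.8094)
solve A·x = −loads:
  F[0-1] = -3328.0036 N (compression)
  F[0-2] = +1412.1350 N (tension)
  F[1-2] = -2323.0596 N (compression)
  F[1-3] = +137.8131 N (tension)
  F[2-3] = -156.1430 N (compression)
  Rx@0 = +401.3900 N
  Ry@0 = +2790.4722 N
  Ry@2 = +1897.0178 N

-2323.060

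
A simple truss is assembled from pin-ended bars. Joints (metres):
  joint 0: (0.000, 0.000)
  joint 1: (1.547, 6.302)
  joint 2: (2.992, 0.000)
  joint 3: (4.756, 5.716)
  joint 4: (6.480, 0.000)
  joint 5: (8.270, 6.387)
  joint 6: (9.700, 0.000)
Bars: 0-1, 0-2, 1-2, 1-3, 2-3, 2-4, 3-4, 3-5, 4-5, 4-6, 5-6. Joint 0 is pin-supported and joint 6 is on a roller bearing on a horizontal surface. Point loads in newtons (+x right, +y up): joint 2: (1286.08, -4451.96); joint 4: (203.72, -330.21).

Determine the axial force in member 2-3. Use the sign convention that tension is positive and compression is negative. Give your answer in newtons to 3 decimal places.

1020.480

N=7 nodes, M=11 members, R=3 reactions → 2N=14, M+R=14
member 0 (0-1): L=6.4891, (cx,cy)=(0.2384,0.9712)
member 1 (0-2): L=2.9920, (cx,cy)=(1.0000,0.0000)
member 2 (1-2): L=6.4655, (cx,cy)=(0.2235,-0.9747)
member 3 (1-3): L=3.2621, (cx,cy)=(0.9837,-0.1796)
member 4 (2-3): L=5.9820, (cx,cy)=(0.2949,0.9555)
member 5 (2-4): L=3.4880, (cx,cy)=(1.0000,0.0000)
member 6 (3-4): L=5.9703, (cx,cy)=(0.2888,-0.9574)
member 7 (3-5): L=3.5775, (cx,cy)=(0.9823,0.1876)
member 8 (4-5): L=6.6331, (cx,cy)=(0.2699,0.9629)
member 9 (4-6): L=3.2200, (cx,cy)=(1.0000,0.0000)
member 10 (5-6): L=6.5451, (cx,cy)=(0.2185,-0.9758)
solve A·x = −loads:
  F[0-1] = -3283.0117 N (compression)
  F[0-2] = +2272.4693 N (tension)
  F[1-2] = +3567.0853 N (tension)
  F[1-3] = -1606.0122 N (compression)
  F[2-3] = +1020.4796 N (tension)
  F[2-4] = +1482.6824 N (tension)
  F[3-4] = -1489.1512 N (compression)
  F[3-5] = -864.2919 N (compression)
  F[4-5] = +1823.5802 N (tension)
  F[4-6] = +356.8433 N (tension)
  F[5-6] = -1633.2758 N (compression)
  Rx@0 = -1489.8000 N
  Ry@0 = +3188.3530 N
  Ry@6 = +1593.8170 N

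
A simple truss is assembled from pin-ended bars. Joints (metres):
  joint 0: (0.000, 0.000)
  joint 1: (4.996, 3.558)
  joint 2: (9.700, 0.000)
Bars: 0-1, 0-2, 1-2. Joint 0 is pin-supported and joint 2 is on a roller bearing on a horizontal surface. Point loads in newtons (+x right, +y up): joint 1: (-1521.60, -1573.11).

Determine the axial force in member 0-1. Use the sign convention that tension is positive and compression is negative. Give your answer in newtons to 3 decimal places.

N=3 nodes, M=3 members, R=3 reactions → 2N=6, M+R=6
member 0 (0-1): L=6.1335, (cx,cy)=(0.8145,0.5801)
member 1 (0-2): L=9.7000, (cx,cy)=(1.0000,0.0000)
member 2 (1-2): L=5.8980, (cx,cy)=(0.7976,-0.6033)
solve A·x = −loads:
  F[0-1] = -2277.2190 N (compression)
  F[0-2] = +333.3039 N (tension)
  F[1-2] = -417.9087 N (compression)
  Rx@0 = +1521.6000 N
  Ry@0 = +1321.0064 N
  Ry@2 = +252.1036 N

-2277.219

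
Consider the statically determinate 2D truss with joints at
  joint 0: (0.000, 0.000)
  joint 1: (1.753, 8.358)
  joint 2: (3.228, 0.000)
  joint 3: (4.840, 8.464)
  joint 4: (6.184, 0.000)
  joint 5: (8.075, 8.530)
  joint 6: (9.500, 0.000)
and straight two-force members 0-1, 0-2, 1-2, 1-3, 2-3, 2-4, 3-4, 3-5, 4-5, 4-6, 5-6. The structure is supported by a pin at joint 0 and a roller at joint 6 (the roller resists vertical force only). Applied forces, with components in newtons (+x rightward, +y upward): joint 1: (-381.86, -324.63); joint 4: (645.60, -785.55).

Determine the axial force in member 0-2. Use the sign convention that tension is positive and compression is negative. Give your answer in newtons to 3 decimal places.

447.237

N=7 nodes, M=11 members, R=3 reactions → 2N=14, M+R=14
member 0 (0-1): L=8.5399, (cx,cy)=(0.2053,0.9787)
member 1 (0-2): L=3.2280, (cx,cy)=(1.0000,0.0000)
member 2 (1-2): L=8.4872, (cx,cy)=(0.1738,-0.9848)
member 3 (1-3): L=3.0888, (cx,cy)=(0.9994,0.0343)
member 4 (2-3): L=8.6161, (cx,cy)=(0.1871,0.9823)
member 5 (2-4): L=2.9560, (cx,cy)=(1.0000,0.0000)
member 6 (3-4): L=8.5700, (cx,cy)=(0.1568,-0.9876)
member 7 (3-5): L=3.2357, (cx,cy)=(0.9998,0.0204)
member 8 (4-5): L=8.7371, (cx,cy)=(0.2164,0.9763)
member 9 (4-6): L=3.3160, (cx,cy)=(1.0000,0.0000)
member 10 (5-6): L=8.6482, (cx,cy)=(0.1648,-0.9863)
solve A·x = −loads:
  F[0-1] = -893.9181 N (compression)
  F[0-2] = +447.2370 N (tension)
  F[1-2] = +562.2642 N (tension)
  F[1-3] = +100.7053 N (tension)
  F[2-3] = -563.6606 N (compression)
  F[2-4] = +650.4098 N (tension)
  F[3-4] = +555.2477 N (tension)
  F[3-5] = -91.9058 N (compression)
  F[4-5] = +242.9308 N (tension)
  F[4-6] = +39.3083 N (tension)
  F[5-6] = -238.5589 N (compression)
  Rx@0 = -263.7400 N
  Ry@0 = +874.8819 N
  Ry@6 = +235.2981 N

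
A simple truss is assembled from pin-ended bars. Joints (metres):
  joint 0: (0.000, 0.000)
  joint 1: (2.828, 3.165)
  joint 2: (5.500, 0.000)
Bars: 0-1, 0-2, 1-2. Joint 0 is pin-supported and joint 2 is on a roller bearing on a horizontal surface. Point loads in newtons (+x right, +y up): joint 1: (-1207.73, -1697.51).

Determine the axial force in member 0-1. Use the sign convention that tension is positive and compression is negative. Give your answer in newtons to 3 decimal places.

-2037.942

N=3 nodes, M=3 members, R=3 reactions → 2N=6, M+R=6
member 0 (0-1): L=4.2444, (cx,cy)=(0.6663,0.7457)
member 1 (0-2): L=5.5000, (cx,cy)=(1.0000,0.0000)
member 2 (1-2): L=4.1421, (cx,cy)=(0.6451,-0.7641)
solve A·x = −loads:
  F[0-1] = -2037.9420 N (compression)
  F[0-2] = +150.1344 N (tension)
  F[1-2] = -232.7351 N (compression)
  Rx@0 = +1207.7300 N
  Ry@0 = +1519.6749 N
  Ry@2 = +177.8351 N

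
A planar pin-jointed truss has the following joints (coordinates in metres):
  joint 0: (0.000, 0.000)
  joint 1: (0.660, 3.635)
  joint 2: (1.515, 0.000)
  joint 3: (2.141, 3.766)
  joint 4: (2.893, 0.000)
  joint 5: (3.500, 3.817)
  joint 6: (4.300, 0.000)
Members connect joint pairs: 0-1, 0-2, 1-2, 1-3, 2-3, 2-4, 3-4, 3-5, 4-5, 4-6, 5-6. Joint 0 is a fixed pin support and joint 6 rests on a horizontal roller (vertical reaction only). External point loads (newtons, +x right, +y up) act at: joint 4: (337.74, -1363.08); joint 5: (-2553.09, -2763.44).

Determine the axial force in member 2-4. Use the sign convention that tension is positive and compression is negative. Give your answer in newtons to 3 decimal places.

-381.086

N=7 nodes, M=11 members, R=3 reactions → 2N=14, M+R=14
member 0 (0-1): L=3.6944, (cx,cy)=(0.1786,0.9839)
member 1 (0-2): L=1.5150, (cx,cy)=(1.0000,0.0000)
member 2 (1-2): L=3.7342, (cx,cy)=(0.2290,-0.9734)
member 3 (1-3): L=1.4868, (cx,cy)=(0.9961,0.0881)
member 4 (2-3): L=3.8177, (cx,cy)=(0.1640,0.9865)
member 5 (2-4): L=1.3780, (cx,cy)=(1.0000,0.0000)
member 6 (3-4): L=3.8403, (cx,cy)=(0.1958,-0.9806)
member 7 (3-5): L=1.3600, (cx,cy)=(0.9993,0.0375)
member 8 (4-5): L=3.8650, (cx,cy)=(0.1571,0.9876)
member 9 (4-6): L=1.4070, (cx,cy)=(1.0000,0.0000)
member 10 (5-6): L=3.8999, (cx,cy)=(0.2051,-0.9787)
solve A·x = −loads:
  F[0-1] = -3279.2055 N (compression)
  F[0-2] = -1629.5290 N (compression)
  F[1-2] = +3194.8026 N (tension)
  F[1-3] = -1322.4614 N (compression)
  F[2-3] = -3152.6035 N (compression)
  F[2-4] = -381.0863 N (compression)
  F[3-4] = +3196.0045 N (tension)
  F[3-5] = -2461.8231 N (compression)
  F[4-5] = -1793.3065 N (compression)
  F[4-6] = +188.6437 N (tension)
  F[5-6] = -919.6228 N (compression)
  Rx@0 = +2215.3500 N
  Ry@0 = +3226.4535 N
  Ry@6 = +900.0665 N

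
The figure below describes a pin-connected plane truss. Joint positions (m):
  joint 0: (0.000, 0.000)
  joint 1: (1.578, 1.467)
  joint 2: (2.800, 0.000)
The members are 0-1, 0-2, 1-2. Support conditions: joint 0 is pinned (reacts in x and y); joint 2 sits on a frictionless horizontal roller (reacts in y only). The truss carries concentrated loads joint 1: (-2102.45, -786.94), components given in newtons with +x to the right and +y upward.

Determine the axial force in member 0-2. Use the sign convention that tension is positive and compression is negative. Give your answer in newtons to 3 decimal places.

N=3 nodes, M=3 members, R=3 reactions → 2N=6, M+R=6
member 0 (0-1): L=2.1546, (cx,cy)=(0.7324,0.6809)
member 1 (0-2): L=2.8000, (cx,cy)=(1.0000,0.0000)
member 2 (1-2): L=1.9093, (cx,cy)=(0.6400,-0.7684)
solve A·x = −loads:
  F[0-1] = -2122.2249 N (compression)
  F[0-2] = -548.1397 N (compression)
  F[1-2] = +856.4283 N (tension)
  Rx@0 = +2102.4500 N
  Ry@0 = +1444.9767 N
  Ry@2 = -658.0367 N

-548.140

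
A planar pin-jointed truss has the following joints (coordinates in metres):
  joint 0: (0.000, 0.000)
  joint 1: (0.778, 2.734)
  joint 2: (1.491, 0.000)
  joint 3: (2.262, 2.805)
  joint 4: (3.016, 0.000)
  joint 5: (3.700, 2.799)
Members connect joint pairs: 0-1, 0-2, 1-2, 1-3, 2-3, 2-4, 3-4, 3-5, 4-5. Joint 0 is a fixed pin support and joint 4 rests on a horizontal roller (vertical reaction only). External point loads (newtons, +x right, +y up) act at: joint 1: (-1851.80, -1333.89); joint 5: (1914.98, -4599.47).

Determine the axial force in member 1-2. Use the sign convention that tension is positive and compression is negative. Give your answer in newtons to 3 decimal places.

-1423.976

N=6 nodes, M=9 members, R=3 reactions → 2N=12, M+R=12
member 0 (0-1): L=2.8425, (cx,cy)=(0.2737,0.9618)
member 1 (0-2): L=1.4910, (cx,cy)=(1.0000,0.0000)
member 2 (1-2): L=2.8254, (cx,cy)=(0.2523,-0.9676)
member 3 (1-3): L=1.4857, (cx,cy)=(0.9989,0.0478)
member 4 (2-3): L=2.9090, (cx,cy)=(0.2650,0.9642)
member 5 (2-4): L=1.5250, (cx,cy)=(1.0000,0.0000)
member 6 (3-4): L=2.9046, (cx,cy)=(0.2596,-0.9657)
member 7 (3-5): L=1.4380, (cx,cy)=(1.0000,-0.0042)
member 8 (4-5): L=2.8814, (cx,cy)=(0.2374,0.9714)
solve A·x = −loads:
  F[0-1] = +157.8854 N (tension)
  F[0-2] = +19.9670 N (tension)
  F[1-2] = -1423.9755 N (compression)
  F[1-3] = +2256.9317 N (tension)
  F[2-3] = +1428.9932 N (tension)
  F[2-4] = -718.1086 N (compression)
  F[3-4] = -1551.6046 N (compression)
  F[3-5] = +3035.8972 N (tension)
  F[4-5] = -4721.7748 N (compression)
  Rx@0 = -63.1800 N
  Ry@0 = -151.8566 N
  Ry@4 = +6085.2166 N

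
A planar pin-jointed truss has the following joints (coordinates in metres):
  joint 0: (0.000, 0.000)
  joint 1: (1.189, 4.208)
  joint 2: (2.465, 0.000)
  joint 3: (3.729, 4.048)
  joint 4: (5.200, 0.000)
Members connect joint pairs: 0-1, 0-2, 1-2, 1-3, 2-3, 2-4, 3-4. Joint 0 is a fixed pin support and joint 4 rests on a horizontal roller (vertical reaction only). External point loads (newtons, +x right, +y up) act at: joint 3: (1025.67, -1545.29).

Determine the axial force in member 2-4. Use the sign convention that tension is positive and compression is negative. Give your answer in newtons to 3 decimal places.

N=5 nodes, M=7 members, R=3 reactions → 2N=10, M+R=10
member 0 (0-1): L=4.3728, (cx,cy)=(0.2719,0.9623)
member 1 (0-2): L=2.4650, (cx,cy)=(1.0000,0.0000)
member 2 (1-2): L=4.3972, (cx,cy)=(0.2902,-0.9570)
member 3 (1-3): L=2.5450, (cx,cy)=(0.9980,-0.0629)
member 4 (2-3): L=4.2408, (cx,cy)=(0.2981,0.9545)
member 5 (2-4): L=2.7350, (cx,cy)=(1.0000,0.0000)
member 6 (3-4): L=4.3070, (cx,cy)=(0.3415,-0.9399)
solve A·x = −loads:
  F[0-1] = +375.4520 N (tension)
  F[0-2] = +923.5805 N (tension)
  F[1-2] = -391.7546 N (compression)
  F[1-3] = +216.1981 N (tension)
  F[2-3] = +392.7493 N (tension)
  F[2-4] = +692.8366 N (tension)
  F[3-4] = -2028.5784 N (compression)
  Rx@0 = -1025.6700 N
  Ry@0 = -361.3059 N
  Ry@4 = +1906.5959 N

692.837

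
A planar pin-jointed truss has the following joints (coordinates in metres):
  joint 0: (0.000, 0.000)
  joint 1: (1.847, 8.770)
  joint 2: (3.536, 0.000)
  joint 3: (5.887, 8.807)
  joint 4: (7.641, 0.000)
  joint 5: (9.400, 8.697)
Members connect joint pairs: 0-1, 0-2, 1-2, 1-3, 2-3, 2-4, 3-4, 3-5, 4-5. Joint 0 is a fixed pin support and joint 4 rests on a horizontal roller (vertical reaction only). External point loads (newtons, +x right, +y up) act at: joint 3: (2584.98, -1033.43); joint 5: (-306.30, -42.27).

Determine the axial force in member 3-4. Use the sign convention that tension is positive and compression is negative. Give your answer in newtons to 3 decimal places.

-3494.796

N=6 nodes, M=9 members, R=3 reactions → 2N=12, M+R=12
member 0 (0-1): L=8.9624, (cx,cy)=(0.2061,0.9785)
member 1 (0-2): L=3.5360, (cx,cy)=(1.0000,0.0000)
member 2 (1-2): L=8.9312, (cx,cy)=(0.1891,-0.9820)
member 3 (1-3): L=4.0402, (cx,cy)=(1.0000,0.0092)
member 4 (2-3): L=9.1154, (cx,cy)=(0.2579,0.9662)
member 5 (2-4): L=4.1050, (cx,cy)=(1.0000,0.0000)
member 6 (3-4): L=8.9800, (cx,cy)=(0.1953,-0.9807)
member 7 (3-5): L=3.5147, (cx,cy)=(0.9995,-0.0313)
member 8 (4-5): L=8.8731, (cx,cy)=(0.1982,0.9802)
solve A·x = −loads:
  F[0-1] = +2456.0372 N (tension)
  F[0-2] = +1772.5310 N (tension)
  F[1-2] = -2438.4593 N (compression)
  F[1-3] = +967.3343 N (tension)
  F[2-3] = +2478.3052 N (tension)
  F[2-4] = +672.1935 N (tension)
  F[3-4] = -3494.7962 N (compression)
  F[3-5] = -296.0220 N (compression)
  F[4-5] = -52.5781 N (compression)
  Rx@0 = -2278.6800 N
  Ry@0 = -2403.3169 N
  Ry@4 = +3479.0169 N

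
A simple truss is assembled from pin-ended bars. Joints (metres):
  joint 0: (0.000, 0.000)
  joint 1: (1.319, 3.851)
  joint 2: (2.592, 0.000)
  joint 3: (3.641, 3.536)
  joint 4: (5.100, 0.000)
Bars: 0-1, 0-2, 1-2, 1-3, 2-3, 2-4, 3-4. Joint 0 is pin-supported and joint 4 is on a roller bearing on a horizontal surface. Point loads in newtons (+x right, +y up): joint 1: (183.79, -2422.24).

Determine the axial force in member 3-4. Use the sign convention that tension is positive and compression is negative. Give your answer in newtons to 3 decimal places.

-827.819

N=5 nodes, M=7 members, R=3 reactions → 2N=10, M+R=10
member 0 (0-1): L=4.0706, (cx,cy)=(0.3240,0.9460)
member 1 (0-2): L=2.5920, (cx,cy)=(1.0000,0.0000)
member 2 (1-2): L=4.0559, (cx,cy)=(0.3139,-0.9495)
member 3 (1-3): L=2.3433, (cx,cy)=(0.9909,-0.1344)
member 4 (2-3): L=3.6883, (cx,cy)=(0.2844,0.9587)
member 5 (2-4): L=2.5080, (cx,cy)=(1.0000,0.0000)
member 6 (3-4): L=3.8252, (cx,cy)=(0.3814,-0.9244)
solve A·x = −loads:
  F[0-1] = -1751.5013 N (compression)
  F[0-2] = +751.3274 N (tension)
  F[1-2] = -731.4139 N (compression)
  F[1-3] = -526.5452 N (compression)
  F[2-3] = +724.3698 N (tension)
  F[2-4] = +315.7469 N (tension)
  F[3-4] = -827.8189 N (compression)
  Rx@0 = -183.7900 N
  Ry@0 = +1657.0028 N
  Ry@4 = +765.2372 N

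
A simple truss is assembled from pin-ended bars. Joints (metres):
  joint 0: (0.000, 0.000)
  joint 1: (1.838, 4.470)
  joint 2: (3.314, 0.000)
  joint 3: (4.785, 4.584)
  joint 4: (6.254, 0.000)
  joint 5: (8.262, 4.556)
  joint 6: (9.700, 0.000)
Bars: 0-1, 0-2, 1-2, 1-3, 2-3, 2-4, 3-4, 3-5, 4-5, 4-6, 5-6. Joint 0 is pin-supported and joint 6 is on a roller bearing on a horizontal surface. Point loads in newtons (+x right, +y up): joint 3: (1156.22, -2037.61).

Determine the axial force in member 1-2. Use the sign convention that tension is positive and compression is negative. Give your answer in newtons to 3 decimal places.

N=7 nodes, M=11 members, R=3 reactions → 2N=14, M+R=14
member 0 (0-1): L=4.8331, (cx,cy)=(0.3803,0.9249)
member 1 (0-2): L=3.3140, (cx,cy)=(1.0000,0.0000)
member 2 (1-2): L=4.7074, (cx,cy)=(0.3135,-0.9496)
member 3 (1-3): L=2.9492, (cx,cy)=(0.9993,0.0387)
member 4 (2-3): L=4.8142, (cx,cy)=(0.3056,0.9522)
member 5 (2-4): L=2.9400, (cx,cy)=(1.0000,0.0000)
member 6 (3-4): L=4.8136, (cx,cy)=(0.3052,-0.9523)
member 7 (3-5): L=3.4771, (cx,cy)=(1.0000,-0.0081)
member 8 (4-5): L=4.9789, (cx,cy)=(0.4033,0.9151)
member 9 (4-6): L=3.4460, (cx,cy)=(1.0000,0.0000)
member 10 (5-6): L=4.7775, (cx,cy)=(0.3010,-0.9536)
solve A·x = −loads:
  F[0-1] = -525.5415 N (compression)
  F[0-2] = +1356.0792 N (tension)
  F[1-2] = +497.3735 N (tension)
  F[1-3] = -356.0767 N (compression)
  F[2-3] = -496.0134 N (compression)
  F[2-4] = +1663.5884 N (tension)
  F[3-4] = -1619.3882 N (compression)
  F[3-5] = -1169.4292 N (compression)
  F[4-5] = +1685.2742 N (tension)
  F[4-6] = +489.7136 N (tension)
  F[5-6] = -1627.0034 N (compression)
  Rx@0 = -1156.2200 N
  Ry@0 = +486.0557 N
  Ry@6 = +1551.5543 N

497.373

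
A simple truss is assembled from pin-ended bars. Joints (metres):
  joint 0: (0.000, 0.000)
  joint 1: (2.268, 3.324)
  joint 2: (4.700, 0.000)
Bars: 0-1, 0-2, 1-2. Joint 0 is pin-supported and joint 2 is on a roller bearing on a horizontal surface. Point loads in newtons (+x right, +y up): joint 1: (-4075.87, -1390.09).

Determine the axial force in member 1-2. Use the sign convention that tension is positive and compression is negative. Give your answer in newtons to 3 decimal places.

2740.591

N=3 nodes, M=3 members, R=3 reactions → 2N=6, M+R=6
member 0 (0-1): L=4.0240, (cx,cy)=(0.5636,0.8260)
member 1 (0-2): L=4.7000, (cx,cy)=(1.0000,0.0000)
member 2 (1-2): L=4.1187, (cx,cy)=(0.5905,-0.8071)
solve A·x = −loads:
  F[0-1] = -4360.4429 N (compression)
  F[0-2] = -1618.2616 N (compression)
  F[1-2] = +2740.5907 N (tension)
  Rx@0 = +4075.8700 N
  Ry@0 = +3601.8917 N
  Ry@2 = -2211.8017 N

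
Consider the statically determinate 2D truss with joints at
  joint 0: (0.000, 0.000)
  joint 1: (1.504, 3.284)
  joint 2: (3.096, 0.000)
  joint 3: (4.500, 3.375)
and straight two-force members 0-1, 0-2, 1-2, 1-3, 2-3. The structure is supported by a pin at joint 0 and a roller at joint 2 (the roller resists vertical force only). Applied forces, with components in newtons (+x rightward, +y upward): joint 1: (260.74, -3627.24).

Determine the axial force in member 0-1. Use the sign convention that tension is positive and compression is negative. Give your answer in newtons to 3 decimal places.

-1747.272

N=4 nodes, M=5 members, R=3 reactions → 2N=8, M+R=8
member 0 (0-1): L=3.6120, (cx,cy)=(0.4164,0.9092)
member 1 (0-2): L=3.0960, (cx,cy)=(1.0000,0.0000)
member 2 (1-2): L=3.6495, (cx,cy)=(0.4362,-0.8998)
member 3 (1-3): L=2.9974, (cx,cy)=(0.9995,0.0304)
member 4 (2-3): L=3.6554, (cx,cy)=(0.3841,0.9233)
solve A·x = −loads:
  F[0-1] = -1747.2716 N (compression)
  F[0-2] = +988.2825 N (tension)
  F[1-2] = -2265.5613 N (compression)
  F[1-3] = -0.0000 N (compression)
  F[2-3] = +0.0000 N (tension)
  Rx@0 = -260.7400 N
  Ry@0 = +1588.5969 N
  Ry@2 = +2038.6431 N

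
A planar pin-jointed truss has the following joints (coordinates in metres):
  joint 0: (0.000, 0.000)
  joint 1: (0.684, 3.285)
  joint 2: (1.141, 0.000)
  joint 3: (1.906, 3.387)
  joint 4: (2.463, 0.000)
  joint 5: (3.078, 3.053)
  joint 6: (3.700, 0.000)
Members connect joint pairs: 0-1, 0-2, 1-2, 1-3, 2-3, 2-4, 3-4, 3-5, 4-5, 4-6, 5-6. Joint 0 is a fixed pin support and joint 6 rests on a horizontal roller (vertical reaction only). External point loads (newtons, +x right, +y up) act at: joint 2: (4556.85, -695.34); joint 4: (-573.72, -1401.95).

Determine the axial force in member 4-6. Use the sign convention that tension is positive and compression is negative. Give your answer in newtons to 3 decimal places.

233.820

N=7 nodes, M=11 members, R=3 reactions → 2N=14, M+R=14
member 0 (0-1): L=3.3555, (cx,cy)=(0.2038,0.9790)
member 1 (0-2): L=1.1410, (cx,cy)=(1.0000,0.0000)
member 2 (1-2): L=3.3166, (cx,cy)=(0.1378,-0.9905)
member 3 (1-3): L=1.2262, (cx,cy)=(0.9965,0.0832)
member 4 (2-3): L=3.4723, (cx,cy)=(0.2203,0.9754)
member 5 (2-4): L=1.3220, (cx,cy)=(1.0000,0.0000)
member 6 (3-4): L=3.4325, (cx,cy)=(0.1623,-0.9867)
member 7 (3-5): L=1.2187, (cx,cy)=(0.9617,-0.2741)
member 8 (4-5): L=3.1143, (cx,cy)=(0.1975,0.9803)
member 9 (4-6): L=1.2370, (cx,cy)=(1.0000,0.0000)
member 10 (5-6): L=3.1157, (cx,cy)=(0.1996,-0.9799)
solve A·x = −loads:
  F[0-1] = -969.9852 N (compression)
  F[0-2] = +4180.8587 N (tension)
  F[1-2] = +931.2859 N (tension)
  F[1-3] = -327.1847 N (compression)
  F[2-3] = -232.7825 N (compression)
  F[2-4] = -196.3840 N (compression)
  F[3-4] = +384.7019 N (tension)
  F[3-5] = -457.2718 N (compression)
  F[4-5] = +1042.8834 N (tension)
  F[4-6] = +233.8198 N (tension)
  F[5-6] = -1171.2482 N (compression)
  Rx@0 = -3983.1300 N
  Ry@0 = +949.6182 N
  Ry@6 = +1147.6718 N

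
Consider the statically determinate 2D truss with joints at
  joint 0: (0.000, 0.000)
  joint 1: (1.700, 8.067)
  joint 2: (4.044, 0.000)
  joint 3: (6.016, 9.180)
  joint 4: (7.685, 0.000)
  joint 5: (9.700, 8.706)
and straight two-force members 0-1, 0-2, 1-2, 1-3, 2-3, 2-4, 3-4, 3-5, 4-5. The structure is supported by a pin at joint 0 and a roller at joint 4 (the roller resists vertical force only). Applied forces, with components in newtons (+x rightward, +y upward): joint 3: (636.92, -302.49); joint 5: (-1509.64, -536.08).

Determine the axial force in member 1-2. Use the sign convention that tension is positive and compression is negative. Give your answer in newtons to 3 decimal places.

N=6 nodes, M=9 members, R=3 reactions → 2N=12, M+R=12
member 0 (0-1): L=8.2442, (cx,cy)=(0.2062,0.9785)
member 1 (0-2): L=4.0440, (cx,cy)=(1.0000,0.0000)
member 2 (1-2): L=8.4006, (cx,cy)=(0.2790,-0.9603)
member 3 (1-3): L=4.4572, (cx,cy)=(0.9683,0.2497)
member 4 (2-3): L=9.3894, (cx,cy)=(0.2100,0.9777)
member 5 (2-4): L=3.6410, (cx,cy)=(1.0000,0.0000)
member 6 (3-4): L=9.3305, (cx,cy)=(0.1789,-0.9839)
member 7 (3-5): L=3.7144, (cx,cy)=(0.9918,-0.1276)
member 8 (4-5): L=8.9361, (cx,cy)=(0.2255,0.9742)
solve A·x = −loads:
  F[0-1] = -893.7233 N (compression)
  F[0-2] = -688.4288 N (compression)
  F[1-2] = +801.1633 N (tension)
  F[1-3] = -421.1793 N (compression)
  F[2-3] = -786.8946 N (compression)
  F[2-4] = -299.6168 N (compression)
  F[3-4] = +757.3585 N (tension)
  F[3-5] = -1356.5878 N (compression)
  F[4-5] = -727.9453 N (compression)
  Rx@0 = +872.7200 N
  Ry@0 = +874.5159 N
  Ry@4 = -35.9459 N

801.163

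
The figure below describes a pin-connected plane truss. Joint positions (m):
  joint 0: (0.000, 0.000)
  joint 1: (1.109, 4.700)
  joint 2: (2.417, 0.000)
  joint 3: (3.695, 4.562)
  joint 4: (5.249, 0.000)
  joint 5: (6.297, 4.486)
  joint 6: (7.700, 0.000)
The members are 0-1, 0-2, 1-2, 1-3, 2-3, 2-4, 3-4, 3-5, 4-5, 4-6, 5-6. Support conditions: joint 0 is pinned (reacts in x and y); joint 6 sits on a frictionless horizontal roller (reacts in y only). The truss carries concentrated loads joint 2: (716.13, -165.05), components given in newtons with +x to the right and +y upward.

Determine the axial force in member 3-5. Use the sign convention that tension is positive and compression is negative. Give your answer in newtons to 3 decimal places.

N=7 nodes, M=11 members, R=3 reactions → 2N=14, M+R=14
member 0 (0-1): L=4.8291, (cx,cy)=(0.2297,0.9733)
member 1 (0-2): L=2.4170, (cx,cy)=(1.0000,0.0000)
member 2 (1-2): L=4.8786, (cx,cy)=(0.2681,-0.9634)
member 3 (1-3): L=2.5897, (cx,cy)=(0.9986,-0.0533)
member 4 (2-3): L=4.7376, (cx,cy)=(0.2698,0.9629)
member 5 (2-4): L=2.8320, (cx,cy)=(1.0000,0.0000)
member 6 (3-4): L=4.8194, (cx,cy)=(0.3224,-0.9466)
member 7 (3-5): L=2.6031, (cx,cy)=(0.9996,-0.0292)
member 8 (4-5): L=4.6068, (cx,cy)=(0.2275,0.9738)
member 9 (4-6): L=2.4510, (cx,cy)=(1.0000,0.0000)
member 10 (5-6): L=4.7003, (cx,cy)=(0.2985,-0.9544)
solve A·x = −loads:
  F[0-1] = -116.3512 N (compression)
  F[0-2] = +742.8502 N (tension)
  F[1-2] = +120.8193 N (tension)
  F[1-3] = -59.1970 N (compression)
  F[2-3] = +50.5271 N (tension)
  F[2-4] = +45.4830 N (tension)
  F[3-4] = -53.8644 N (compression)
  F[3-5] = -28.1266 N (compression)
  F[4-5] = +52.3602 N (tension)
  F[4-6] = +16.2032 N (tension)
  F[5-6] = -54.2832 N (compression)
  Rx@0 = -716.1300 N
  Ry@0 = +113.2414 N
  Ry@6 = +51.8086 N

-28.127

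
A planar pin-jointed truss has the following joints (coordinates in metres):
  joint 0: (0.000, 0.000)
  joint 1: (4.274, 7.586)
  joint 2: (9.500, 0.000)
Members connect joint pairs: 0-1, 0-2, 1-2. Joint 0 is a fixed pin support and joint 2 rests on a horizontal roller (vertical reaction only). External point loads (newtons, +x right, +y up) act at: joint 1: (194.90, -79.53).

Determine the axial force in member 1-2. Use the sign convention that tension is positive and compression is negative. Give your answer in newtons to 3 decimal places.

N=3 nodes, M=3 members, R=3 reactions → 2N=6, M+R=6
member 0 (0-1): L=8.7072, (cx,cy)=(0.4909,0.8712)
member 1 (0-2): L=9.5000, (cx,cy)=(1.0000,0.0000)
member 2 (1-2): L=9.2119, (cx,cy)=(0.5673,-0.8235)
solve A·x = −loads:
  F[0-1] = +128.4183 N (tension)
  F[0-2] = +131.8645 N (tension)
  F[1-2] = -232.4374 N (compression)
  Rx@0 = -194.9000 N
  Ry@0 = -111.8829 N
  Ry@2 = +191.4129 N

-232.437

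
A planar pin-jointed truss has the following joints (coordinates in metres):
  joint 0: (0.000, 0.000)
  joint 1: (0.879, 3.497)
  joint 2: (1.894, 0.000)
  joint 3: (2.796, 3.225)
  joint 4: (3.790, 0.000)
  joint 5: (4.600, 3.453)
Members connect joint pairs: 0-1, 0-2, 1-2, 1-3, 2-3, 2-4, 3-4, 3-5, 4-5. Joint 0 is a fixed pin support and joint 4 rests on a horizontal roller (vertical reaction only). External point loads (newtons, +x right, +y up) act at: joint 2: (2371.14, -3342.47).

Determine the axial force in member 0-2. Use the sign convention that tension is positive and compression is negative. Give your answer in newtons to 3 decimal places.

N=6 nodes, M=9 members, R=3 reactions → 2N=12, M+R=12
member 0 (0-1): L=3.6058, (cx,cy)=(0.2438,0.9698)
member 1 (0-2): L=1.8940, (cx,cy)=(1.0000,0.0000)
member 2 (1-2): L=3.6413, (cx,cy)=(0.2787,-0.9604)
member 3 (1-3): L=1.9362, (cx,cy)=(0.9901,-0.1405)
member 4 (2-3): L=3.3488, (cx,cy)=(0.2694,0.9630)
member 5 (2-4): L=1.8960, (cx,cy)=(1.0000,0.0000)
member 6 (3-4): L=3.3747, (cx,cy)=(0.2945,-0.9556)
member 7 (3-5): L=1.8184, (cx,cy)=(0.9921,0.1254)
member 8 (4-5): L=3.5467, (cx,cy)=(0.2284,0.9736)
solve A·x = −loads:
  F[0-1] = -1724.1309 N (compression)
  F[0-2] = +2791.4405 N (tension)
  F[1-2] = +1880.6747 N (tension)
  F[1-3] = -953.9892 N (compression)
  F[2-3] = +1595.2951 N (tension)
  F[2-4] = +514.8313 N (tension)
  F[3-4] = -1747.8932 N (compression)
  F[3-5] = -0.0000 N (tension)
  F[4-5] = -0.0000 N (tension)
  Rx@0 = -2371.1400 N
  Ry@0 = +1672.1169 N
  Ry@4 = +1670.3531 N

2791.440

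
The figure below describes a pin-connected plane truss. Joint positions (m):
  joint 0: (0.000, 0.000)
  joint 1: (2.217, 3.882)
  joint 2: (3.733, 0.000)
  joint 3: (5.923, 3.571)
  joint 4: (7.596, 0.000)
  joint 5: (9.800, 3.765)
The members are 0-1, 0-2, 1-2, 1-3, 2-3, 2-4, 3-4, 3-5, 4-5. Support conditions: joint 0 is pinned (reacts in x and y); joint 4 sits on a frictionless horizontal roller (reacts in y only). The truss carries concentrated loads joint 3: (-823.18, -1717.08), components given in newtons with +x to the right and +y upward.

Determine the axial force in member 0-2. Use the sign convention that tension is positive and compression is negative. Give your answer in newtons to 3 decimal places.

N=6 nodes, M=9 members, R=3 reactions → 2N=12, M+R=12
member 0 (0-1): L=4.4705, (cx,cy)=(0.4959,0.8684)
member 1 (0-2): L=3.7330, (cx,cy)=(1.0000,0.0000)
member 2 (1-2): L=4.1675, (cx,cy)=(0.3638,-0.9315)
member 3 (1-3): L=3.7190, (cx,cy)=(0.9965,-0.0836)
member 4 (2-3): L=4.1891, (cx,cy)=(0.5228,0.8525)
member 5 (2-4): L=3.8630, (cx,cy)=(1.0000,0.0000)
member 6 (3-4): L=3.9435, (cx,cy)=(0.4242,-0.9055)
member 7 (3-5): L=3.8819, (cx,cy)=(0.9988,0.0500)
member 8 (4-5): L=4.3627, (cx,cy)=(0.5052,0.8630)
solve A·x = −loads:
  F[0-1] = -881.1626 N (compression)
  F[0-2] = -386.1920 N (compression)
  F[1-2] = +889.9843 N (tension)
  F[1-3] = -763.4079 N (compression)
  F[2-3] = -972.4929 N (compression)
  F[2-4] = +445.9650 N (tension)
  F[3-4] = -1051.1958 N (compression)
  F[3-5] = +0.0000 N (tension)
  F[4-5] = -0.0000 N (compression)
  Rx@0 = +823.1800 N
  Ry@0 = +765.1725 N
  Ry@4 = +951.9075 N

-386.192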